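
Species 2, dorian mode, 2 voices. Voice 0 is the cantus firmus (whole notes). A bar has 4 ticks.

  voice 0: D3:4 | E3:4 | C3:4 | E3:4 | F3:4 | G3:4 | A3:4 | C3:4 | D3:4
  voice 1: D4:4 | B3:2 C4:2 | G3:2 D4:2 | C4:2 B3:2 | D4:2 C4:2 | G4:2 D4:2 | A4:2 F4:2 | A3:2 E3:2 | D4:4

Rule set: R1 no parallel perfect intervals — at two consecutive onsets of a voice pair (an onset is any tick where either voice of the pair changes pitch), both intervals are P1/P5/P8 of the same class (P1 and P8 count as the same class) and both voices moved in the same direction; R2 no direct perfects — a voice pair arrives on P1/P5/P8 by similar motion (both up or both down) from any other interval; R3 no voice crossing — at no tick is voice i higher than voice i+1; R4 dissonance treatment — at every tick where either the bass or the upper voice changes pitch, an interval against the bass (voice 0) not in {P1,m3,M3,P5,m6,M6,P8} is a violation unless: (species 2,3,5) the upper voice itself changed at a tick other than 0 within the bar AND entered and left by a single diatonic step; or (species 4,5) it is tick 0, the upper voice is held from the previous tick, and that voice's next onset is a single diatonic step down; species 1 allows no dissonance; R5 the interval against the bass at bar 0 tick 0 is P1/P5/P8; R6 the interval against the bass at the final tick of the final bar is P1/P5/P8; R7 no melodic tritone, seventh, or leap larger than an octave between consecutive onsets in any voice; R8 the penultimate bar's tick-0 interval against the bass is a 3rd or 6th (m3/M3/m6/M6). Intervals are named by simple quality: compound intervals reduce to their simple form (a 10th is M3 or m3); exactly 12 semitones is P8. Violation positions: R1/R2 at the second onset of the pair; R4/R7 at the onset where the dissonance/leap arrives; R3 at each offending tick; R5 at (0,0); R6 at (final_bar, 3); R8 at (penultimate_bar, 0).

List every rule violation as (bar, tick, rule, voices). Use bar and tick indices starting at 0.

bar 0: v0=D3 v1=D4 downbeat P8
bar 1: v0=E3 v1=B3 downbeat P5
bar 2: v0=C3 v1=G3 downbeat P5
bar 3: v0=E3 v1=C4 downbeat m6
bar 4: v0=F3 v1=D4 downbeat M6
bar 5: v0=G3 v1=G4 downbeat P8
bar 6: v0=A3 v1=A4 downbeat P8
bar 7: v0=C3 v1=A3 downbeat M6
bar 8: v0=D3 v1=D4 downbeat P8
  -> R2 @ bar 2 tick 0 v(0, 1): E3/C4 m6 -> C3/G3 P5 similar
  -> R4 @ bar 2 tick 2 v(0, 1): C3/D4 M2 untreated
  -> R2 @ bar 5 tick 0 v(0, 1): F3/C4 P5 -> G3/G4 P8 similar
  -> R2 @ bar 6 tick 0 v(0, 1): G3/D4 P5 -> A3/A4 P8 similar
  -> R2 @ bar 8 tick 0 v(0, 1): C3/E3 M3 -> D3/D4 P8 similar
  -> R7 @ bar 8 tick 0 v(1,): E3->D4 leap 10st

(2, 0, R2, (0, 1))
(2, 2, R4, (0, 1))
(5, 0, R2, (0, 1))
(6, 0, R2, (0, 1))
(8, 0, R2, (0, 1))
(8, 0, R7, (1,))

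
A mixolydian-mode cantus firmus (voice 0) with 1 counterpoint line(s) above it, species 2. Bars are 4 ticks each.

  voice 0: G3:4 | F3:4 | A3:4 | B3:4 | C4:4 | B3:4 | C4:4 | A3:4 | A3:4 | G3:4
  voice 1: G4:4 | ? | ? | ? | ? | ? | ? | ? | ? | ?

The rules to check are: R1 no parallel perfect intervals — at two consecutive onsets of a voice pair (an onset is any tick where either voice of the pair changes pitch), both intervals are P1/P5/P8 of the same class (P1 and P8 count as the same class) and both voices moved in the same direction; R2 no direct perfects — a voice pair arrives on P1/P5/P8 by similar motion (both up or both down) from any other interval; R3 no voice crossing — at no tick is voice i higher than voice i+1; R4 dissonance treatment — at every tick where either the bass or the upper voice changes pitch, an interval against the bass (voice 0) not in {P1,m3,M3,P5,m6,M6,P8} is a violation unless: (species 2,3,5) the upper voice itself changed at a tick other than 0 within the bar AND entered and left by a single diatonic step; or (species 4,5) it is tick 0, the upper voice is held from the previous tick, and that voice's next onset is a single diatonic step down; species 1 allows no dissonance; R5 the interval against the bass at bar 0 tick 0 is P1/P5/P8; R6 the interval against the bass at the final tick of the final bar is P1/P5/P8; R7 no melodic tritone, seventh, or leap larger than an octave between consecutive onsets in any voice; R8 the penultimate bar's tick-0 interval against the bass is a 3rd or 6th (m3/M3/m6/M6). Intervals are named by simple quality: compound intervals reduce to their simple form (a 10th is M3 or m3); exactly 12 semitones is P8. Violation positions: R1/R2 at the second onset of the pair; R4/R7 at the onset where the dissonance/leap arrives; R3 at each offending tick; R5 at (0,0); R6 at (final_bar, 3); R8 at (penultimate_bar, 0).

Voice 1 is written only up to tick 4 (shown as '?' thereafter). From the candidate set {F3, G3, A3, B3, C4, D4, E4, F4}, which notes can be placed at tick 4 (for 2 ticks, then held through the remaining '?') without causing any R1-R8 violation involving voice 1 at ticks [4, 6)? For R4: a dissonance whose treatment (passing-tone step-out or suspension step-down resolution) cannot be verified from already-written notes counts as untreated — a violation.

F3: violates R1,R7
G3: violates R4
A3: violates R7
B3: violates R4
C4: violates R2
D4: legal
E4: violates R4
F4: violates R1

{D4}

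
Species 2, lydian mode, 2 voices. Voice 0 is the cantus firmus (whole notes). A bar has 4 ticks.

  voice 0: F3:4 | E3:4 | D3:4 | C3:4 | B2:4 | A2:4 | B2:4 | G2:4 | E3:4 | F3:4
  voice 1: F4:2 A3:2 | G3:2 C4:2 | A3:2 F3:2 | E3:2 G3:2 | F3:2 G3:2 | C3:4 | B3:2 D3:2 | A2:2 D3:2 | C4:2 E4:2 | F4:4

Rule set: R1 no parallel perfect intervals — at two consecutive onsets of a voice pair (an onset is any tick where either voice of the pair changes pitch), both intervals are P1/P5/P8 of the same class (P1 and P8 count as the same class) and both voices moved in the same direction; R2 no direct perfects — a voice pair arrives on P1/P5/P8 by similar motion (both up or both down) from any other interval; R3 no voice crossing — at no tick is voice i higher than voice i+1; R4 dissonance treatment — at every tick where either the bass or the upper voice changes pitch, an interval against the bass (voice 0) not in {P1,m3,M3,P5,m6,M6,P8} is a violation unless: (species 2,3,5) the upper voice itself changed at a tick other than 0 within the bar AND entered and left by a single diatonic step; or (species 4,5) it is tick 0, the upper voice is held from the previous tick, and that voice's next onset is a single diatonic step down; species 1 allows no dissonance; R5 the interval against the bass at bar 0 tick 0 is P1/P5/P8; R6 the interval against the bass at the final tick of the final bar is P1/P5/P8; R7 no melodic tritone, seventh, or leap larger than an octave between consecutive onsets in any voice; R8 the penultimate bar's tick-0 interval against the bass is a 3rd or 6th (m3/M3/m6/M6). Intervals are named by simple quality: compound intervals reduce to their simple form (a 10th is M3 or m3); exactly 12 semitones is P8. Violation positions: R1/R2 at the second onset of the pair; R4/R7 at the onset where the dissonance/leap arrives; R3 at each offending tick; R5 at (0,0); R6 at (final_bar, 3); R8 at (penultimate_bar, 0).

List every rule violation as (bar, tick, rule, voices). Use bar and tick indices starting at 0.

bar 0: v0=F3 v1=F4 downbeat P8
bar 1: v0=E3 v1=G3 downbeat m3
bar 2: v0=D3 v1=A3 downbeat P5
bar 3: v0=C3 v1=E3 downbeat M3
bar 4: v0=B2 v1=F3 downbeat TT
bar 5: v0=A2 v1=C3 downbeat m3
bar 6: v0=B2 v1=B3 downbeat P8
bar 7: v0=G2 v1=A2 downbeat M2
bar 8: v0=E3 v1=C4 downbeat m6
bar 9: v0=F3 v1=F4 downbeat P8
  -> R2 @ bar 2 tick 0 v(0, 1): E3/C4 m6 -> D3/A3 P5 similar
  -> R4 @ bar 4 tick 0 v(0, 1): B2/F3 TT untreated
  -> R2 @ bar 6 tick 0 v(0, 1): A2/C3 m3 -> B2/B3 P8 similar
  -> R7 @ bar 6 tick 0 v(1,): C3->B3 leap 11st
  -> R4 @ bar 7 tick 0 v(0, 1): G2/A2 M2 untreated
  -> R7 @ bar 8 tick 0 v(1,): D3->C4 leap 10st
  -> R1 @ bar 9 tick 0 v(0, 1): E3/E4 P8 -> F3/F4 P8 similar

(2, 0, R2, (0, 1))
(4, 0, R4, (0, 1))
(6, 0, R2, (0, 1))
(6, 0, R7, (1,))
(7, 0, R4, (0, 1))
(8, 0, R7, (1,))
(9, 0, R1, (0, 1))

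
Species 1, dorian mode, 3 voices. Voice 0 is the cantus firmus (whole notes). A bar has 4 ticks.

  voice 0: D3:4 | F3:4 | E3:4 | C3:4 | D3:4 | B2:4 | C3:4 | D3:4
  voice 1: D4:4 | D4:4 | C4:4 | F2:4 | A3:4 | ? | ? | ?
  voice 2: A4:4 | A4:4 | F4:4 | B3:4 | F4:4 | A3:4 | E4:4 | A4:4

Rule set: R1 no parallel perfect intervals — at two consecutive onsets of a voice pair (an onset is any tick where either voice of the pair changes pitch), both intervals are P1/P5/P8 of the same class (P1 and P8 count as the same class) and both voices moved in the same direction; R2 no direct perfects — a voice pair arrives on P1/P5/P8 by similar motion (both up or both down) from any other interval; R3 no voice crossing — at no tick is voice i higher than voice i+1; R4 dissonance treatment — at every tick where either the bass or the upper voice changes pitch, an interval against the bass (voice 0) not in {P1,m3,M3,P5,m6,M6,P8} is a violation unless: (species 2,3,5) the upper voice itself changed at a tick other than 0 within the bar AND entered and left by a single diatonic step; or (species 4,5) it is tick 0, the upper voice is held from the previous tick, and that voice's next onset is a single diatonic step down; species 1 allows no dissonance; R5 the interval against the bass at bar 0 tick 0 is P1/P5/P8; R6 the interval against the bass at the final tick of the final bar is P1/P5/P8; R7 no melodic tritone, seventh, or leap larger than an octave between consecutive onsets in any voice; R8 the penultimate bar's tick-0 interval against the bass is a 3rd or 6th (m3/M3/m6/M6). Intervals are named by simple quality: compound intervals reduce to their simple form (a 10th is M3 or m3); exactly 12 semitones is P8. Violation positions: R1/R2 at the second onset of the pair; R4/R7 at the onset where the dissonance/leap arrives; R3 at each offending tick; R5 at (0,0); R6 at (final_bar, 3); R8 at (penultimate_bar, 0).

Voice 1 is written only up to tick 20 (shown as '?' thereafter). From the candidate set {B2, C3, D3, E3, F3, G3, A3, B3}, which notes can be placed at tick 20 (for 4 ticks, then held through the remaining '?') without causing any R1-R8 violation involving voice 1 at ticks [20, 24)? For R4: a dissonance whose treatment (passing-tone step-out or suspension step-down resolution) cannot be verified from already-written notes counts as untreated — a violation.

{G3}

B2: violates R2,R7
C3: violates R4
D3: violates R2
E3: violates R4
F3: violates R4
G3: legal
A3: violates R4
B3: violates R3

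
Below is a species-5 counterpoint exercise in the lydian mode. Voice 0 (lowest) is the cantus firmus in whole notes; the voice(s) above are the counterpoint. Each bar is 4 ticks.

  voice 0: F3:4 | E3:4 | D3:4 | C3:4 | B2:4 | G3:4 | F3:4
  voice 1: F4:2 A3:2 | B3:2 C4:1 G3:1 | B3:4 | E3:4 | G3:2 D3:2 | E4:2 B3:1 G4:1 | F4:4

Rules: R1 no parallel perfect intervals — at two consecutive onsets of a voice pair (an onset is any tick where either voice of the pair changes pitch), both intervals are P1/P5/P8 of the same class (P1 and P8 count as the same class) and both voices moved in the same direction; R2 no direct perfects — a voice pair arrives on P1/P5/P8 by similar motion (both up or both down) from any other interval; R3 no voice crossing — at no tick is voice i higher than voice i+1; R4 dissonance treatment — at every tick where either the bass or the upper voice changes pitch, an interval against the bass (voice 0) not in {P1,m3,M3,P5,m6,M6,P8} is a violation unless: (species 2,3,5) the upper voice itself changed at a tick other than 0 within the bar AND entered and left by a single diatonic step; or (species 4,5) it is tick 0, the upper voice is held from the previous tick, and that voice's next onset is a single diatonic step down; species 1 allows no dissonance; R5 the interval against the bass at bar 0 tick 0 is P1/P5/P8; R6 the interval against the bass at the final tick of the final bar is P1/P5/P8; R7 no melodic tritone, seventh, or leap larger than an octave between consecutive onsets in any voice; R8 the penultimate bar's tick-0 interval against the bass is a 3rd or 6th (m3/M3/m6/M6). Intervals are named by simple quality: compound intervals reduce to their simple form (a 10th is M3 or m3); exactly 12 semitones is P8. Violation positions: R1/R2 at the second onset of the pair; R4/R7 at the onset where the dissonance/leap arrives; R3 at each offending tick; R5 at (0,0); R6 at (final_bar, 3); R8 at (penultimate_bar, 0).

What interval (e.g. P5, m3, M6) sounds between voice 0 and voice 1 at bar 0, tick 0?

voice 0=F3 voice 1=F4 -> P8

P8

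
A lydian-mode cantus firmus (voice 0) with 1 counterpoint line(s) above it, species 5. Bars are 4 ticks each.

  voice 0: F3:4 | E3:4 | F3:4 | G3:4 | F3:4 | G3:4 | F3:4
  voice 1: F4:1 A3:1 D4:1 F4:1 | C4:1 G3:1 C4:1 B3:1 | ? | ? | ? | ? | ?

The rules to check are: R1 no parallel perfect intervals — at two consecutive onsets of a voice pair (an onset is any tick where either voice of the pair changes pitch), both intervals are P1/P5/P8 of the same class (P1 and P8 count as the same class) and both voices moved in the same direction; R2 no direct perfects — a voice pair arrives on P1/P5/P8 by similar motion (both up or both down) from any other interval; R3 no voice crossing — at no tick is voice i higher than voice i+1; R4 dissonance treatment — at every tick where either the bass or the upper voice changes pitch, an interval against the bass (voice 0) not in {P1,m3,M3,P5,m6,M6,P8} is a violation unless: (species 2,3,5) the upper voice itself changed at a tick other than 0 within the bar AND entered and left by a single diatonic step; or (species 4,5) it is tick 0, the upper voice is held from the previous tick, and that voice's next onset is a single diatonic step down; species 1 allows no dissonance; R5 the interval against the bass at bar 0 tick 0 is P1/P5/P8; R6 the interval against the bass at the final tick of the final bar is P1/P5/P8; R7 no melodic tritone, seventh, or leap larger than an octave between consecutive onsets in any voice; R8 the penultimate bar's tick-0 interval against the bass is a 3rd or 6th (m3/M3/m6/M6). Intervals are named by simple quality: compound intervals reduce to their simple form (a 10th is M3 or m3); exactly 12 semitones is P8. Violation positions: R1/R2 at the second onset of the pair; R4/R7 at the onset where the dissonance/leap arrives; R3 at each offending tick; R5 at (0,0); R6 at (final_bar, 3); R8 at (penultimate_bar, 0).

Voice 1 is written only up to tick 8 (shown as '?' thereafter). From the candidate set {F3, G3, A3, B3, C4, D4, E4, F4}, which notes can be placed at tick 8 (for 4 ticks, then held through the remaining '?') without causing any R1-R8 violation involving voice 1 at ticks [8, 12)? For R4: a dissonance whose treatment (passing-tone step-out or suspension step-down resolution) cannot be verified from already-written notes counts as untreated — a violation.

{A3, D4}

F3: violates R7
G3: violates R4
A3: legal
B3: violates R4
C4: violates R1
D4: legal
E4: violates R4
F4: violates R2,R7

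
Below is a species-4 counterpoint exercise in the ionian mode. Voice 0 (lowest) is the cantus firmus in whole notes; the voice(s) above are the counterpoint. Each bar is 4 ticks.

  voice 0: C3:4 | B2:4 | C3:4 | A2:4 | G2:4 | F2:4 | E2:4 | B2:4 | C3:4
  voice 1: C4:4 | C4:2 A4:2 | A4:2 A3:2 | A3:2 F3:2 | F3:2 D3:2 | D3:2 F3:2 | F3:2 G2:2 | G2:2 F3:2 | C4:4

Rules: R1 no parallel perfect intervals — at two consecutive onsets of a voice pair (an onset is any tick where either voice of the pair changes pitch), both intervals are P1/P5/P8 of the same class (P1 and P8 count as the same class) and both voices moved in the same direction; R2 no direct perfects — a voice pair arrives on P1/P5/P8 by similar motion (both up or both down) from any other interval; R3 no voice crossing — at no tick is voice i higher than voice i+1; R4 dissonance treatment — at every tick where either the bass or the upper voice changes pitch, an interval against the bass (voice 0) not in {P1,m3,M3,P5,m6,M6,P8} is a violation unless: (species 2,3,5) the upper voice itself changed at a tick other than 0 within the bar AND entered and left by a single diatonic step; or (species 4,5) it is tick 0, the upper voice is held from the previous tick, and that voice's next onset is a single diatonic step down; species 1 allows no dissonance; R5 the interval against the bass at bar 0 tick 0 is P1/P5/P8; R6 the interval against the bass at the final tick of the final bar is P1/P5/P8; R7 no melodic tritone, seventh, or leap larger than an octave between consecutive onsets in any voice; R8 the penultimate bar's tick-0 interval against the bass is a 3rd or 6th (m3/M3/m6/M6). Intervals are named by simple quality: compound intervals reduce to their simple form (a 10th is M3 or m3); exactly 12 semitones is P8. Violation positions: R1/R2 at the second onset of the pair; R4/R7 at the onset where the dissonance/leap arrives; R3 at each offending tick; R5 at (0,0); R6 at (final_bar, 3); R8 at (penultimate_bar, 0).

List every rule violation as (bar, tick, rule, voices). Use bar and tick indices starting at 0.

(1, 0, R4, (0, 1))
(1, 2, R4, (0, 1))
(4, 0, R4, (0, 1))
(6, 0, R4, (0, 1))
(6, 2, R7, (1,))
(7, 0, R3, (0, 1))
(7, 1, R3, (0, 1))
(7, 2, R4, (0, 1))
(7, 2, R7, (1,))
(8, 0, R2, (0, 1))

bar 0: v0=C3 v1=C4 downbeat P8
bar 1: v0=B2 v1=C4 downbeat m2
bar 2: v0=C3 v1=A4 downbeat M6
bar 3: v0=A2 v1=A3 downbeat P8
bar 4: v0=G2 v1=F3 downbeat m7
bar 5: v0=F2 v1=D3 downbeat M6
bar 6: v0=E2 v1=F3 downbeat m2
bar 7: v0=B2 v1=G2 downbeat M3
bar 8: v0=C3 v1=C4 downbeat P8
  -> R4 @ bar 1 tick 0 v(0, 1): B2/C4 m2 untreated
  -> R4 @ bar 1 tick 2 v(0, 1): B2/A4 m7 untreated
  -> R4 @ bar 4 tick 0 v(0, 1): G2/F3 m7 untreated
  -> R4 @ bar 6 tick 0 v(0, 1): E2/F3 m2 untreated
  -> R7 @ bar 6 tick 2 v(1,): F3->G2 leap 10st
  -> R3 @ bar 7 tick 0 v(0, 1): B2 above G2
  -> R3 @ bar 7 tick 1 v(0, 1): B2 above G2
  -> R4 @ bar 7 tick 2 v(0, 1): B2/F3 TT untreated
  -> R7 @ bar 7 tick 2 v(1,): G2->F3 leap 10st
  -> R2 @ bar 8 tick 0 v(0, 1): B2/F3 TT -> C3/C4 P8 similar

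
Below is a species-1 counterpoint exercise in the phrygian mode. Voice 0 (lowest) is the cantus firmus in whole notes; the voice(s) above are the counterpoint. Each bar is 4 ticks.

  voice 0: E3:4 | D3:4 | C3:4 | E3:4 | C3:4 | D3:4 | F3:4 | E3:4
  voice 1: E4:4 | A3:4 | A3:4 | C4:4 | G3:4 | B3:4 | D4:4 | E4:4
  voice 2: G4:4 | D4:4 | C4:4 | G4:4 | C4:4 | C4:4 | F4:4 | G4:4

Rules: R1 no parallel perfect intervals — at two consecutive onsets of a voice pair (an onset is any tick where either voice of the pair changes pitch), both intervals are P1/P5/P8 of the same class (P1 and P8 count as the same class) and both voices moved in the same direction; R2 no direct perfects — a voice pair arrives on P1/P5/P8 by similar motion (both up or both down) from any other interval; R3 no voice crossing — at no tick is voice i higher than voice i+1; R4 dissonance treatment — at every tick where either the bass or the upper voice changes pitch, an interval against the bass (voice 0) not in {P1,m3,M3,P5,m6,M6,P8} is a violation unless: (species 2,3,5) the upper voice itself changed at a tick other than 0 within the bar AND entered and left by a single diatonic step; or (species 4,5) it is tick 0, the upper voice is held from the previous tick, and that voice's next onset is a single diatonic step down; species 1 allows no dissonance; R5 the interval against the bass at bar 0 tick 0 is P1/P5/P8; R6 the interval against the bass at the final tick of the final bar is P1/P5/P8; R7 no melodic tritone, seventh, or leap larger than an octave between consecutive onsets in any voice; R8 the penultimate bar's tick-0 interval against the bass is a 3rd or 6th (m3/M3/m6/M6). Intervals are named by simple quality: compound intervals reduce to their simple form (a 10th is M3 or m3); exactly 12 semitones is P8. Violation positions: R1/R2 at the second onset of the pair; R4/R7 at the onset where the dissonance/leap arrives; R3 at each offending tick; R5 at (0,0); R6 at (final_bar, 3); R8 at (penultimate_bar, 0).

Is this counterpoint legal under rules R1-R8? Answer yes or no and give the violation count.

bar 0: v0=E3 v1=E4 v2=G4 (m3)
bar 1: v0=D3 v1=A3 v2=D4 (P8)
bar 2: v0=C3 v1=A3 v2=C4 (P8)
bar 3: v0=E3 v1=C4 v2=G4 (m3)
bar 4: v0=C3 v1=G3 v2=C4 (P8)
bar 5: v0=D3 v1=B3 v2=C4 (m7)
bar 6: v0=F3 v1=D4 v2=F4 (P8)
bar 7: v0=E3 v1=E4 v2=G4 (m3)
  R5 @ bar0.0: opens on m3
  R2 @ bar1.0: E3/E4 P8 -> D3/A3 P5 similar
  R2 @ bar1.0: E3/G4 m3 -> D3/D4 P8 similar
  R1 @ bar2.0: D3/D4 P8 -> C3/C4 P8 similar
  R2 @ bar3.0: A3/C4 m3 -> C4/G4 P5 similar
  R2 @ bar4.0: E3/C4 m6 -> C3/G3 P5 similar
  R2 @ bar4.0: E3/G4 m3 -> C3/C4 P8 similar
  R4 @ bar5.0: D3/C4 m7 untreated
  R2 @ bar6.0: D3/C4 m7 -> F3/F4 P8 similar
  R8 @ bar6.0: penult P8 not 3rd/6th
  R6 @ bar7.3: closes on m3

No (11 violations)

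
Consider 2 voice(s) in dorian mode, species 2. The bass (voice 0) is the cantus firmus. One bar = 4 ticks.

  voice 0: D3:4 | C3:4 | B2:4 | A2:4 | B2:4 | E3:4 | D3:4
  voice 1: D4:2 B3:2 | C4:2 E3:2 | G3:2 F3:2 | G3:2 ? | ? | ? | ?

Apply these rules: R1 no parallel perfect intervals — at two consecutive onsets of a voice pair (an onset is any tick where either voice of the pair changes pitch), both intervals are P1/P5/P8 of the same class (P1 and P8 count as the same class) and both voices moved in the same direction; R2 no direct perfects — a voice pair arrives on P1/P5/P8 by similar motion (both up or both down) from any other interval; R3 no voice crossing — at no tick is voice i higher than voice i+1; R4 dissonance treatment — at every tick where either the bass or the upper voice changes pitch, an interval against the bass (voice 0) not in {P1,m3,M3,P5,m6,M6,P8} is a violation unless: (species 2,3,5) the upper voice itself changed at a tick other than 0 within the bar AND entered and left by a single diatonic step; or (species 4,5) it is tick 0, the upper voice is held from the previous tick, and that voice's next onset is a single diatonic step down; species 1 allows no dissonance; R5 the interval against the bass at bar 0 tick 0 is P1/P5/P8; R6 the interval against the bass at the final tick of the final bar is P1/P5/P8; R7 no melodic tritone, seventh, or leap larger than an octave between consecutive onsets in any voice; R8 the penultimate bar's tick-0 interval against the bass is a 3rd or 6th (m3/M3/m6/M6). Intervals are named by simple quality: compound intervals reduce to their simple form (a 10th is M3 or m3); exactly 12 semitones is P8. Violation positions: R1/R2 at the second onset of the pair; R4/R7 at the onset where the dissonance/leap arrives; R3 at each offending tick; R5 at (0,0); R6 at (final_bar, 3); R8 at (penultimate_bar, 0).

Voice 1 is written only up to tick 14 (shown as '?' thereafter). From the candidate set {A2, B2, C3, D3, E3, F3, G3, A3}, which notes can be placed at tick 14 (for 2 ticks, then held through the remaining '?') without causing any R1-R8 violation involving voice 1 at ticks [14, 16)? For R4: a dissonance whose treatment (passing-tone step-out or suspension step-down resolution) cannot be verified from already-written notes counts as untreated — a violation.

A2: violates R7
B2: violates R4
C3: legal
D3: violates R4
E3: legal
F3: legal
G3: legal
A3: legal

{A3, C3, E3, F3, G3}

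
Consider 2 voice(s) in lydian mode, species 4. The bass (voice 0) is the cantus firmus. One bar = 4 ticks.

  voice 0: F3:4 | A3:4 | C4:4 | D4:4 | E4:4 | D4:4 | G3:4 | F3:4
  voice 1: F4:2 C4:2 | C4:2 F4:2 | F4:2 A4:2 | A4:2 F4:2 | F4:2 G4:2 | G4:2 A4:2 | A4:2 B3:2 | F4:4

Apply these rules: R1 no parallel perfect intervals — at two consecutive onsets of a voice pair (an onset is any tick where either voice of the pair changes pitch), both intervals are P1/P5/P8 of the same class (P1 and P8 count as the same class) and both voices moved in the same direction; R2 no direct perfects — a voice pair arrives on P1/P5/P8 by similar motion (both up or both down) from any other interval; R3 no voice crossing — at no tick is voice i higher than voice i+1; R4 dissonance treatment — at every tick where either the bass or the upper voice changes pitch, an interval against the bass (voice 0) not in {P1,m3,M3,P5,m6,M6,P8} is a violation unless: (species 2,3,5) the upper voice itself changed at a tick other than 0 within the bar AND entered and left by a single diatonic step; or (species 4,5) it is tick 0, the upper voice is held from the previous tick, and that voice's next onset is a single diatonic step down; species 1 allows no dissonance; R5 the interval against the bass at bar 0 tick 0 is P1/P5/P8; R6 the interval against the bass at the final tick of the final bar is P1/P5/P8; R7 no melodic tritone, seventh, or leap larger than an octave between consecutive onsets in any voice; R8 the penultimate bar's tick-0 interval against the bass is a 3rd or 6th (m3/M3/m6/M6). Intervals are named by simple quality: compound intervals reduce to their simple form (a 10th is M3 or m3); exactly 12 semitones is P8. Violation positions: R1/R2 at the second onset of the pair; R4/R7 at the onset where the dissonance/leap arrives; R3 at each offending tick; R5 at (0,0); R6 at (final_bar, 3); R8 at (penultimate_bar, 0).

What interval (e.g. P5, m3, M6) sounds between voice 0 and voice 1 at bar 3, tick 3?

voice 0=D4 voice 1=F4 -> m3

m3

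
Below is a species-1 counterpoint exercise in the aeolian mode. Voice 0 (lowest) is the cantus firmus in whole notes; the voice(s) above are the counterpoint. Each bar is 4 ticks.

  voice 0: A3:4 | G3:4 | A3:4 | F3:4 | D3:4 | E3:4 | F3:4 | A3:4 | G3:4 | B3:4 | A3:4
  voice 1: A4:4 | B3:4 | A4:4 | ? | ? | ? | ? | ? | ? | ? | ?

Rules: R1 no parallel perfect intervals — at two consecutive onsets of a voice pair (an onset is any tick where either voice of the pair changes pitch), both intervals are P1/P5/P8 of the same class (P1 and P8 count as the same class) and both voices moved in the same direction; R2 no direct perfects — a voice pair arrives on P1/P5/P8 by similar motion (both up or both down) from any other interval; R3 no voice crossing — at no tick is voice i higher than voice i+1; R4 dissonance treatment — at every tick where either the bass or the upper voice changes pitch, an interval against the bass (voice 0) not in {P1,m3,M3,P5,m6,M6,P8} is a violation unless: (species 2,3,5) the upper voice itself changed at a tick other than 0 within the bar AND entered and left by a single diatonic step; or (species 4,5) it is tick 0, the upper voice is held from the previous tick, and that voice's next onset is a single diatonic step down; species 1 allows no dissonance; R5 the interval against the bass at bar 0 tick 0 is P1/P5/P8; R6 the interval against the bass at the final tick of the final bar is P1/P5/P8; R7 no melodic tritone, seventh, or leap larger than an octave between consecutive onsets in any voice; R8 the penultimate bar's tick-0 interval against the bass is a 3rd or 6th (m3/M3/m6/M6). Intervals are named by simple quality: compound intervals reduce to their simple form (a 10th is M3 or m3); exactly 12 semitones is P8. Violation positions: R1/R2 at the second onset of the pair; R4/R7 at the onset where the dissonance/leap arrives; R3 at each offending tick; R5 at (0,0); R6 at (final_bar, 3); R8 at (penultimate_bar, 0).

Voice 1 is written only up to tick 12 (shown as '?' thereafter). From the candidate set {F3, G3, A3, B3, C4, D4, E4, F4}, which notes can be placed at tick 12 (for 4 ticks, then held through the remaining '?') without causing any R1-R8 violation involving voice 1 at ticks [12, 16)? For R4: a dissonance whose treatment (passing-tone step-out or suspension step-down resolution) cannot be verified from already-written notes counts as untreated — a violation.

F3: violates R1,R7
G3: violates R4,R7
A3: legal
B3: violates R4,R7
C4: violates R2
D4: legal
E4: violates R4
F4: violates R1

{A3, D4}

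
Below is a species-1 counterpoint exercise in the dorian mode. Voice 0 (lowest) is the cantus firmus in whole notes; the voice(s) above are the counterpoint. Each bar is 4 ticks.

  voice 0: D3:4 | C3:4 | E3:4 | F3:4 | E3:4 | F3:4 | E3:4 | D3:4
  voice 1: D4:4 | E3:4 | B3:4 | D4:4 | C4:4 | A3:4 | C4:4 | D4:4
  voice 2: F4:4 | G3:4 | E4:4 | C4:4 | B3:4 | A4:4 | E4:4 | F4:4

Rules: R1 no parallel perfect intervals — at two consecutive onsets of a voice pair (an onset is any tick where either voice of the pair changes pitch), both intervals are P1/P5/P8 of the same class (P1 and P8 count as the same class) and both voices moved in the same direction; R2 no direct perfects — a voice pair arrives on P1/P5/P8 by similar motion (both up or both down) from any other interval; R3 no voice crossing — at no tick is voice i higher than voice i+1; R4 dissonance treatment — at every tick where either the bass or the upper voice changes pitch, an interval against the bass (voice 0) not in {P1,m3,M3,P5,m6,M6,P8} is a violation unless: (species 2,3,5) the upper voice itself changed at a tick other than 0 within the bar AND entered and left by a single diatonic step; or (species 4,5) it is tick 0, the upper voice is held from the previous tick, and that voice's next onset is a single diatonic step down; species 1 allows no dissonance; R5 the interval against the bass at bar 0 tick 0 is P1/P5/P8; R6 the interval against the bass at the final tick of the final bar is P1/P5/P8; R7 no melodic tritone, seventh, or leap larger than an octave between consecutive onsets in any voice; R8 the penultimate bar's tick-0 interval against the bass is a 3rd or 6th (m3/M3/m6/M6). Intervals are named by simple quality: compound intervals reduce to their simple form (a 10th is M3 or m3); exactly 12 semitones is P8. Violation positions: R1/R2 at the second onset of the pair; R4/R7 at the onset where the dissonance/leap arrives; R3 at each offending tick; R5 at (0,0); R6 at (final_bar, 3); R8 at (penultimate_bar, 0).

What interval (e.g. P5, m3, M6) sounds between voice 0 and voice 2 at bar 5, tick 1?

voice 0=F3 voice 2=A4 -> M3

M3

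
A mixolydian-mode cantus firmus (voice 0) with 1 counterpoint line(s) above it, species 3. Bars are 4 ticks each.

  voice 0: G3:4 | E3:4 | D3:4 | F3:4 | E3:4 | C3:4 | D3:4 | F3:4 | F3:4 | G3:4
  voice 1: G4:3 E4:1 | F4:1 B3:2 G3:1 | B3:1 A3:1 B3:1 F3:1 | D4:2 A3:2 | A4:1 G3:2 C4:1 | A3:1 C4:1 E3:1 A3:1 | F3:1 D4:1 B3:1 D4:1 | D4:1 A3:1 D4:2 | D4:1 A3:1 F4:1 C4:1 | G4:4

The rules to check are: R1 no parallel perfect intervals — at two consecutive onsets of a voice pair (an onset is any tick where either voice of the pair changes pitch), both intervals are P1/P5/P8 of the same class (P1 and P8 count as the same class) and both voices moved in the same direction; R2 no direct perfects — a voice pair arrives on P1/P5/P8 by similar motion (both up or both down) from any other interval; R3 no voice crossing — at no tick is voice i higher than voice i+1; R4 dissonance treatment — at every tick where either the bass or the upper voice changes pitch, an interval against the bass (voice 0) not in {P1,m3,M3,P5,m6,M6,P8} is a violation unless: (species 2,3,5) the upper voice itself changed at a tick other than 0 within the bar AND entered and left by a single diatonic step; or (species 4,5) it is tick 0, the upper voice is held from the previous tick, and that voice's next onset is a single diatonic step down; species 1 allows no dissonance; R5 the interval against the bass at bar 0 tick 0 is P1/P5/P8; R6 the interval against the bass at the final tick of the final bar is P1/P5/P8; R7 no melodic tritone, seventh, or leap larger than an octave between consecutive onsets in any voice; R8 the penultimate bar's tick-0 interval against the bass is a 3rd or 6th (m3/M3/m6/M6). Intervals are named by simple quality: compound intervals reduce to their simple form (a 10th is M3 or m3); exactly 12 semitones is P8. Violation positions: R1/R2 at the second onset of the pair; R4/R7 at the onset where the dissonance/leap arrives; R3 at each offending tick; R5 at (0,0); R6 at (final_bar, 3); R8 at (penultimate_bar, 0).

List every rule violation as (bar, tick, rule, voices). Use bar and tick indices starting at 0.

(1, 0, R4, (0, 1))
(1, 1, R7, (1,))
(2, 3, R7, (1,))
(4, 0, R4, (0, 1))
(4, 1, R7, (1,))
(9, 0, R2, (0, 1))

bar 0: v0=G3 v1=G4 downbeat P8
bar 1: v0=E3 v1=F4 downbeat m2
bar 2: v0=D3 v1=B3 downbeat M6
bar 3: v0=F3 v1=D4 downbeat M6
bar 4: v0=E3 v1=A4 downbeat P4
bar 5: v0=C3 v1=A3 downbeat M6
bar 6: v0=D3 v1=F3 downbeat m3
bar 7: v0=F3 v1=D4 downbeat M6
bar 8: v0=F3 v1=D4 downbeat M6
bar 9: v0=G3 v1=G4 downbeat P8
  -> R4 @ bar 1 tick 0 v(0, 1): E3/F4 m2 untreated
  -> R7 @ bar 1 tick 1 v(1,): F4->B3 leap 6st
  -> R7 @ bar 2 tick 3 v(1,): B3->F3 leap 6st
  -> R4 @ bar 4 tick 0 v(0, 1): E3/A4 P4 untreated
  -> R7 @ bar 4 tick 1 v(1,): A4->G3 leap 14st
  -> R2 @ bar 9 tick 0 v(0, 1): F3/C4 P5 -> G3/G4 P8 similar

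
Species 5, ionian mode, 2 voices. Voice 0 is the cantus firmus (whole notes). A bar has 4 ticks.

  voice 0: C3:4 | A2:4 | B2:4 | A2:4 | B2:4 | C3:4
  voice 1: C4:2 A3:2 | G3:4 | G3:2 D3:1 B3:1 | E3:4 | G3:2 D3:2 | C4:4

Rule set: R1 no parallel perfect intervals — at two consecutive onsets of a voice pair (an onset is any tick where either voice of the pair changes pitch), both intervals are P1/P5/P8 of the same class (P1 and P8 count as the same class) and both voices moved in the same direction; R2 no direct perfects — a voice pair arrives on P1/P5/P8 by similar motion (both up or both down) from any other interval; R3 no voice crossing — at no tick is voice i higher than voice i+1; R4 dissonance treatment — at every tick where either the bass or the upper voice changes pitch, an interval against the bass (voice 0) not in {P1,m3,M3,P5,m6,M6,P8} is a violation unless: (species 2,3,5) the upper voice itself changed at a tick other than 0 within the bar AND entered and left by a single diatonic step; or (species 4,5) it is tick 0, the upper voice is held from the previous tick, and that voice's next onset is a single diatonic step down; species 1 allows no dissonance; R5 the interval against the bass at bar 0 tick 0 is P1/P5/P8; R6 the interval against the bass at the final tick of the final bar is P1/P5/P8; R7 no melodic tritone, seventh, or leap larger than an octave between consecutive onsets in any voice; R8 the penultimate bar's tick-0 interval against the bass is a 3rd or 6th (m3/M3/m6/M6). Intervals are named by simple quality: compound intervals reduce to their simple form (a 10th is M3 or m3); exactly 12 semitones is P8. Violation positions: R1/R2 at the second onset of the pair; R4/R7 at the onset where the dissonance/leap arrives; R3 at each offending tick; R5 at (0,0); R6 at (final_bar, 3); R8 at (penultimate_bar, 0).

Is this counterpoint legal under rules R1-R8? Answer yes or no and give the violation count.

bar 0: v0=C3 v1=C4 (P8)
bar 1: v0=A2 v1=G3 (m7)
bar 2: v0=B2 v1=G3 (m6)
bar 3: v0=A2 v1=E3 (P5)
bar 4: v0=B2 v1=G3 (m6)
bar 5: v0=C3 v1=C4 (P8)
  R4 @ bar1.0: A2/G3 m7 untreated
  R2 @ bar3.0: B2/B3 P8 -> A2/E3 P5 similar
  R2 @ bar5.0: B2/D3 m3 -> C3/C4 P8 similar
  R7 @ bar5.0: D3->C4 leap 10st

No (4 violations)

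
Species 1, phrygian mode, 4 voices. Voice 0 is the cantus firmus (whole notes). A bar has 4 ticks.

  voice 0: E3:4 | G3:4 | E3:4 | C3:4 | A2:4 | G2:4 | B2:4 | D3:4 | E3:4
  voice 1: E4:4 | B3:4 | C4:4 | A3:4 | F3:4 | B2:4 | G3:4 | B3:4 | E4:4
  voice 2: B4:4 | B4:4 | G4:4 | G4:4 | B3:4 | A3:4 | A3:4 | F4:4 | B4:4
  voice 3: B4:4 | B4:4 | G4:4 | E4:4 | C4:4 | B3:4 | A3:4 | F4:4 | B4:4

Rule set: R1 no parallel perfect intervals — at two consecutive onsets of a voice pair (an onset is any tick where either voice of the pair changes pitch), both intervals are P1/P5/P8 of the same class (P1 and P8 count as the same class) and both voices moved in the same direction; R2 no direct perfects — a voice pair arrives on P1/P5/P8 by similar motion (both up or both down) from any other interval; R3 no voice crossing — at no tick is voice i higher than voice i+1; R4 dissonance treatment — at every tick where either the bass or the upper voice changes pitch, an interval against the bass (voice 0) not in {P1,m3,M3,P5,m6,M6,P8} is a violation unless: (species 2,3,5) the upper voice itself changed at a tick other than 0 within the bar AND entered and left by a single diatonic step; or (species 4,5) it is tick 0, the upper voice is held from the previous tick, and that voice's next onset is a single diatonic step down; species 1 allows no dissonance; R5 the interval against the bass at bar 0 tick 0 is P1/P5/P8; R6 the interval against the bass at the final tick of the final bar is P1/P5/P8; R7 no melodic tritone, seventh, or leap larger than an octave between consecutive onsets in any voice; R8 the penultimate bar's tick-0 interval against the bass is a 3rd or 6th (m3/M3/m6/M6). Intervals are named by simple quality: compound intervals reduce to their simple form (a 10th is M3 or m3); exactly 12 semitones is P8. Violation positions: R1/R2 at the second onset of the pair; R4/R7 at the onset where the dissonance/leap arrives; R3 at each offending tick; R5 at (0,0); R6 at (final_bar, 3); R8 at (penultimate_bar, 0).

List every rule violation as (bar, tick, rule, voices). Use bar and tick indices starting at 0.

(2, 0, R1, (2, 3))
(3, 0, R1, (1, 3))
(3, 0, R3, (2, 3))
(3, 1, R3, (2, 3))
(3, 2, R3, (2, 3))
(3, 3, R3, (2, 3))
(4, 0, R1, (1, 3))
(4, 0, R4, (0, 2))
(5, 0, R2, (1, 3))
(5, 0, R4, (0, 2))
(5, 0, R7, (1,))
(6, 0, R4, (0, 2))
(6, 0, R4, (0, 3))
(7, 0, R1, (2, 3))
(8, 0, R1, (2, 3))
(8, 0, R2, (0, 1))
(8, 0, R2, (0, 2))
(8, 0, R2, (0, 3))
(8, 0, R2, (1, 2))
(8, 0, R2, (1, 3))
(8, 0, R7, (2,))
(8, 0, R7, (3,))

bar 0: v0=E3 v1=E4 v2=B4 v3=B4 downbeat P5
bar 1: v0=G3 v1=B3 v2=B4 v3=B4 downbeat M3
bar 2: v0=E3 v1=C4 v2=G4 v3=G4 downbeat m3
bar 3: v0=C3 v1=A3 v2=G4 v3=E4 downbeat M3
bar 4: v0=A2 v1=F3 v2=B3 v3=C4 downbeat m3
bar 5: v0=G2 v1=B2 v2=A3 v3=B3 downbeat M3
bar 6: v0=B2 v1=G3 v2=A3 v3=A3 downbeat m7
bar 7: v0=D3 v1=B3 v2=F4 v3=F4 downbeat m3
bar 8: v0=E3 v1=E4 v2=B4 v3=B4 downbeat P5
  -> R1 @ bar 2 tick 0 v(2, 3): B4/B4 P1 -> G4/G4 P1 similar
  -> R1 @ bar 3 tick 0 v(1, 3): C4/G4 P5 -> A3/E4 P5 similar
  -> R3 @ bar 3 tick 0 v(2, 3): G4 above E4
  -> R3 @ bar 3 tick 1 v(2, 3): G4 above E4
  -> R3 @ bar 3 tick 2 v(2, 3): G4 above E4
  -> R3 @ bar 3 tick 3 v(2, 3): G4 above E4
  -> R1 @ bar 4 tick 0 v(1, 3): A3/E4 P5 -> F3/C4 P5 similar
  -> R4 @ bar 4 tick 0 v(0, 2): A2/B3 M2 untreated
  -> R2 @ bar 5 tick 0 v(1, 3): F3/C4 P5 -> B2/B3 P8 similar
  -> R4 @ bar 5 tick 0 v(0, 2): G2/A3 M2 untreated
  -> R7 @ bar 5 tick 0 v(1,): F3->B2 leap 6st
  -> R4 @ bar 6 tick 0 v(0, 2): B2/A3 m7 untreated
  -> R4 @ bar 6 tick 0 v(0, 3): B2/A3 m7 untreated
  -> R1 @ bar 7 tick 0 v(2, 3): A3/A3 P1 -> F4/F4 P1 similar
  -> R1 @ bar 8 tick 0 v(2, 3): F4/F4 P1 -> B4/B4 P1 similar
  -> R2 @ bar 8 tick 0 v(0, 1): D3/B3 M6 -> E3/E4 P8 similar
  -> R2 @ bar 8 tick 0 v(0, 2): D3/F4 m3 -> E3/B4 P5 similar
  -> R2 @ bar 8 tick 0 v(0, 3): D3/F4 m3 -> E3/B4 P5 similar
  -> R2 @ bar 8 tick 0 v(1, 2): B3/F4 TT -> E4/B4 P5 similar
  -> R2 @ bar 8 tick 0 v(1, 3): B3/F4 TT -> E4/B4 P5 similar
  -> R7 @ bar 8 tick 0 v(2,): F4->B4 leap 6st
  -> R7 @ bar 8 tick 0 v(3,): F4->B4 leap 6st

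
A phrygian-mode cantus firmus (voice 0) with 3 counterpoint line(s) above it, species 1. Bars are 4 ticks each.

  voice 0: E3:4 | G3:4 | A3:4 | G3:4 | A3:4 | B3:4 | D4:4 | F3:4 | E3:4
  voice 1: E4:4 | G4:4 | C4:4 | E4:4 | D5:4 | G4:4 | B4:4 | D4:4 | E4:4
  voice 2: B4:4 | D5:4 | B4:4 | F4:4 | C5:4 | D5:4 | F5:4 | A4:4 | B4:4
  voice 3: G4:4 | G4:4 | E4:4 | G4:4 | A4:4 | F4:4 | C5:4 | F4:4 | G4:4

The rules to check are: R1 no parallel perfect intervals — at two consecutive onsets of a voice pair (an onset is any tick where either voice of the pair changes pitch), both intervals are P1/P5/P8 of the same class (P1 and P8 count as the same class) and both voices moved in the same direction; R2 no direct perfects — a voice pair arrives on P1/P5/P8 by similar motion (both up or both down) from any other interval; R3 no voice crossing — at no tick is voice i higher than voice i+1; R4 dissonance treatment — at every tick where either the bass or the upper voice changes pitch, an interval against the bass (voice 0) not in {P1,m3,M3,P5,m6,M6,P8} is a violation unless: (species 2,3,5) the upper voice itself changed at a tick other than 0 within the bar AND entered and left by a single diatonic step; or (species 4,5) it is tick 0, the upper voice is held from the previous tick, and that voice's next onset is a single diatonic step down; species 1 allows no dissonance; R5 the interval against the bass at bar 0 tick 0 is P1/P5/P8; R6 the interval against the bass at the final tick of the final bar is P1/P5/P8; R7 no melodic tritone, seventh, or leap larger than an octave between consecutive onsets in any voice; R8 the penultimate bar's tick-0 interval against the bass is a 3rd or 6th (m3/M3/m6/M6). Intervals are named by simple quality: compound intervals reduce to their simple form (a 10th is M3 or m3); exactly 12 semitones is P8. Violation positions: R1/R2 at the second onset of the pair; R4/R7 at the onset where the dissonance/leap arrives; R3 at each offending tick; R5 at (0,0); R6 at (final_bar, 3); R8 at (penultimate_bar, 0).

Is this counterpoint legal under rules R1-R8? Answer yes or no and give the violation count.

No (54 violations)

bar 0: v0=E3 v1=E4 v2=B4 v3=G4 (m3)
bar 1: v0=G3 v1=G4 v2=D5 v3=G4 (P8)
bar 2: v0=A3 v1=C4 v2=B4 v3=E4 (P5)
bar 3: v0=G3 v1=E4 v2=F4 v3=G4 (P8)
bar 4: v0=A3 v1=D5 v2=C5 v3=A4 (P8)
bar 5: v0=B3 v1=G4 v2=D5 v3=F4 (TT)
bar 6: v0=D4 v1=B4 v2=F5 v3=C5 (m7)
bar 7: v0=F3 v1=D4 v2=A4 v3=F4 (P8)
bar 8: v0=E3 v1=E4 v2=B4 v3=G4 (m3)
  R3 @ bar0.0: B4 above G4
  R5 @ bar0.0: opens on m3
  R3 @ bar0.1: B4 above G4
  R3 @ bar0.2: B4 above G4
  R3 @ bar0.3: B4 above G4
  R1 @ bar1.0: E3/E4 P8 -> G3/G4 P8 similar
  R1 @ bar1.0: E3/B4 P5 -> G3/D5 P5 similar
  R1 @ bar1.0: E4/B4 P5 -> G4/D5 P5 similar
  R3 @ bar1.0: D5 above G4
  R3 @ bar1.1: D5 above G4
  R3 @ bar1.2: D5 above G4
  R3 @ bar1.3: D5 above G4
  R1 @ bar2.0: D5/G4 P5 -> B4/E4 P5 similar
  R3 @ bar2.0: B4 above E4
  R4 @ bar2.0: A3/B4 M2 untreated
  R3 @ bar2.1: B4 above E4
  R3 @ bar2.2: B4 above E4
  R3 @ bar2.3: B4 above E4
  R4 @ bar3.0: G3/F4 m7 untreated
  R7 @ bar3.0: B4->F4 leap 6st
  R1 @ bar4.0: G3/G4 P8 -> A3/A4 P8 similar
  R3 @ bar4.0: D5 above C5
  R3 @ bar4.0: C5 above A4
  R4 @ bar4.0: A3/D5 P4 untreated
  R7 @ bar4.0: E4->D5 leap 10st
  R3 @ bar4.1: D5 above C5
  R3 @ bar4.1: C5 above A4
  R3 @ bar4.2: D5 above C5
  R3 @ bar4.2: C5 above A4
  R3 @ bar4.3: D5 above C5
  R3 @ bar4.3: C5 above A4
  R3 @ bar5.0: D5 above F4
  R4 @ bar5.0: B3/F4 TT untreated
  R3 @ bar5.1: D5 above F4
  R3 @ bar5.2: D5 above F4
  R3 @ bar5.3: D5 above F4
  R3 @ bar6.0: F5 above C5
  R4 @ bar6.0: D4/C5 m7 untreated
  R3 @ bar6.1: F5 above C5
  R3 @ bar6.2: F5 above C5
  R3 @ bar6.3: F5 above C5
  R2 @ bar7.0: D4/C5 m7 -> F3/F4 P8 similar
  R2 @ bar7.0: B4/F5 TT -> D4/A4 P5 similar
  R3 @ bar7.0: A4 above F4
  R8 @ bar7.0: penult P8 not 3rd/6th
  R3 @ bar7.1: A4 above F4
  R3 @ bar7.2: A4 above F4
  R3 @ bar7.3: A4 above F4
  R1 @ bar8.0: D4/A4 P5 -> E4/B4 P5 similar
  R3 @ bar8.0: B4 above G4
  R3 @ bar8.1: B4 above G4
  R3 @ bar8.2: B4 above G4
  R3 @ bar8.3: B4 above G4
  R6 @ bar8.3: closes on m3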